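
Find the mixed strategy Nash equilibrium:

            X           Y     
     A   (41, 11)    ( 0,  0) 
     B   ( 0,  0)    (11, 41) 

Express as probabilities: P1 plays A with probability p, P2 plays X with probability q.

p = 0.7885, q = 0.2115

Work:
Find probabilities that make opponent indifferent:
P2 chooses q to make P1 indifferent between A and B
P1 chooses p to make P2 indifferent between X and Y
Mixed NE: P1 plays (A: 0.7885, B: 0.2115), P2 plays (X: 0.2115, Y: 0.7885)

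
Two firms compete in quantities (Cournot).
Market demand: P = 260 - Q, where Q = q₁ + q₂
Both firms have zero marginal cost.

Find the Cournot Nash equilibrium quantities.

q₁* = q₂* = 86.67; P* = 86.67

Work:
Profit: π_i = P·q_i = (a - q_i - q_j)·q_i
FOC: ∂π_i/∂q_i = a - 2q_i - q_j = 0
Reaction function: q_i = (260 - q_j)/2
Symmetry: q* = 260/3 = 86.67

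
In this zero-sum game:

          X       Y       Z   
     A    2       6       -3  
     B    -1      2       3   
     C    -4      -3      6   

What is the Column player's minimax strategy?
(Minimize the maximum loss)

Column should play X, value = 2

Work:
Column player minimizes Row's maximum payoff:
Column X: max payoff to Row = 2
Column Y: max payoff to Row = 6
Column Z: max payoff to Row = 6
Minimum is 2, achieved by column X.
Minimax strategy: X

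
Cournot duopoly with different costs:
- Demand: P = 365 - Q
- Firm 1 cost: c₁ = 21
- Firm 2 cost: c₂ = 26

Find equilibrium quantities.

q₁* = 116.33, q₂* = 111.33

Work:
Reaction: q₁ = (365 - 21 - q₂)/2
Reaction: q₂ = (365 - 26 - q₁)/2
Solve simultaneously:
q₁* = (365 - 2×21 + 26)/3 = 116.33
q₂* = (365 - 2×26 + 21)/3 = 111.33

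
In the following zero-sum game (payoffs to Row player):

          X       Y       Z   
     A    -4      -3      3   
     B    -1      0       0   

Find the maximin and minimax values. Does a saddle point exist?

Maximin = -1, Minimax = -1, Saddle: True

Work:
Row minimums: [-4, -1] → maximin = -1
Column maximums: [-1, 0, 3] → minimax = -1
Saddle point exists! Game value = -1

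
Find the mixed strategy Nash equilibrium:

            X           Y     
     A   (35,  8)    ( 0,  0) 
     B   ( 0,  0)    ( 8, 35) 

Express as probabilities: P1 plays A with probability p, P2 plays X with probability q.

p = 0.814, q = 0.186

Work:
Find probabilities that make opponent indifferent:
P2 chooses q to make P1 indifferent between A and B
P1 chooses p to make P2 indifferent between X and Y
Mixed NE: P1 plays (A: 0.814, B: 0.186), P2 plays (X: 0.186, Y: 0.814)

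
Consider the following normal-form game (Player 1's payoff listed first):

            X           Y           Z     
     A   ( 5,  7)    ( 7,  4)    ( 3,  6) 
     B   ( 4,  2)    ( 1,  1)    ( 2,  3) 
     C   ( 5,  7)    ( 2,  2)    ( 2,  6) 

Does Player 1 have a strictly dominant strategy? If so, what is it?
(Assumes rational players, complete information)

No strictly dominant strategy exists for Player 1

Work:
A strategy strictly dominates another if it gives a strictly higher payoff against every opponent action. Compare each pair of P1's strategies column-by-column:
  A vs B: [5 vs 4, 7 vs 1, 3 vs 2] → A strictly dominates B
  A vs C: [5 vs 5, 7 vs 2, 3 vs 2] → A does not strictly dominate C (column X: 5 ≤ 5)
  B vs A: [4 vs 5, 1 vs 7, 2 vs 3] → B does not strictly dominate A (column X: 4 ≤ 5)
  B vs C: [4 vs 5, 1 vs 2, 2 vs 2] → B does not strictly dominate C (column X: 4 ≤ 5)
  C vs A: [5 vs 5, 2 vs 7, 2 vs 3] → C does not strictly dominate A (column X: 5 ≤ 5)
  C vs B: [5 vs 4, 2 vs 1, 2 vs 2] → C does not strictly dominate B (column Z: 2 ≤ 2)
No single strategy strictly dominates all others → no strictly dominant strategy.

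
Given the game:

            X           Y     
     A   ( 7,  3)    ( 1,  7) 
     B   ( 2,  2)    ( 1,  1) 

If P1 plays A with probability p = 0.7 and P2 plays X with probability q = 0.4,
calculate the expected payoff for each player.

E[P1] = 2.8, E[P2] = 4.2

Work:
E[P1] = p·q·π₁(A,X) + p·(1-q)·π₁(A,Y) + (1-p)·q·π₁(B,X) + (1-p)·(1-q)·π₁(B,Y)
= 0.7·0.4·7 + 0.7·0.6·1 + 0.3·0.4·2 + 0.3·0.6·1
= 2.8

E[P2] = 4.2 (similar calculation)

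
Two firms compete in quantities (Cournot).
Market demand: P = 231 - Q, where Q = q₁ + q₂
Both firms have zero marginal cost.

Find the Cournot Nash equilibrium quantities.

q₁* = q₂* = 77.0; P* = 77.0

Work:
Profit: π_i = P·q_i = (a - q_i - q_j)·q_i
FOC: ∂π_i/∂q_i = a - 2q_i - q_j = 0
Reaction function: q_i = (231 - q_j)/2
Symmetry: q* = 231/3 = 77.0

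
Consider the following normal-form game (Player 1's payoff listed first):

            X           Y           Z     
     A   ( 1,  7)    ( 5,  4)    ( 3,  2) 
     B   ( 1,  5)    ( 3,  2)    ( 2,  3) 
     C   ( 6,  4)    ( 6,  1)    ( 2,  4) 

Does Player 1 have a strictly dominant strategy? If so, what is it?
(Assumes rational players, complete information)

No strictly dominant strategy exists for Player 1

Work:
A strategy strictly dominates another if it gives a strictly higher payoff against every opponent action. Compare each pair of P1's strategies column-by-column:
  A vs B: [1 vs 1, 5 vs 3, 3 vs 2] → A does not strictly dominate B (column X: 1 ≤ 1)
  A vs C: [1 vs 6, 5 vs 6, 3 vs 2] → A does not strictly dominate C (column X: 1 ≤ 6)
  B vs A: [1 vs 1, 3 vs 5, 2 vs 3] → B does not strictly dominate A (column X: 1 ≤ 1)
  B vs C: [1 vs 6, 3 vs 6, 2 vs 2] → B does not strictly dominate C (column X: 1 ≤ 6)
  C vs A: [6 vs 1, 6 vs 5, 2 vs 3] → C does not strictly dominate A (column Z: 2 ≤ 3)
  C vs B: [6 vs 1, 6 vs 3, 2 vs 2] → C does not strictly dominate B (column Z: 2 ≤ 2)
No single strategy strictly dominates all others → no strictly dominant strategy.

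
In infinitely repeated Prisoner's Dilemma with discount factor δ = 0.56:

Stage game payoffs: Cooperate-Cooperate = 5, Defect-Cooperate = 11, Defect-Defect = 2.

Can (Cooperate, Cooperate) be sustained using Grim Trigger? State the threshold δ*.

δ* = 0.6667; since δ = 0.56 < 0.6667, cooperation cannot be sustained

Work:
For Grim Trigger:
Cooperate forever: 5/(1-δ)
Defect then punished: 11 + 2·δ/(1-δ)
Need: 5/(1-δ) ≥ 11 + 2·δ/(1-δ)
Solving: δ ≥ (T-R)/(T-P) = (11-5)/(11-2) = 0.6667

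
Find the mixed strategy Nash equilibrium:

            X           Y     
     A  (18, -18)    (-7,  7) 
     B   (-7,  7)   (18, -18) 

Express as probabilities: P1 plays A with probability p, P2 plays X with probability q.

p = 0.5, q = 0.5

Work:
Find probabilities that make opponent indifferent:
P2 chooses q to make P1 indifferent between A and B
P1 chooses p to make P2 indifferent between X and Y
Mixed NE: P1 plays (A: 0.5, B: 0.5), P2 plays (X: 0.5, Y: 0.5)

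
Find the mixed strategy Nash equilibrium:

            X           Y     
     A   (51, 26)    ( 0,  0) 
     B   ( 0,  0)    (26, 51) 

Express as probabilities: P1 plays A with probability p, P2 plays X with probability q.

p = 0.6623, q = 0.3377

Work:
Find probabilities that make opponent indifferent:
P2 chooses q to make P1 indifferent between A and B
P1 chooses p to make P2 indifferent between X and Y
Mixed NE: P1 plays (A: 0.6623, B: 0.3377), P2 plays (X: 0.3377, Y: 0.6623)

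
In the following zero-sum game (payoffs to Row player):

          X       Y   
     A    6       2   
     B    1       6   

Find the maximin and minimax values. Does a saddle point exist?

Maximin = 2, Minimax = 6, Saddle: False

Work:
Row minimums: [2, 1] → maximin = 2
Column maximums: [6, 6] → minimax = 6
No saddle point (maximin ≠ minimax). Mixed strategy needed.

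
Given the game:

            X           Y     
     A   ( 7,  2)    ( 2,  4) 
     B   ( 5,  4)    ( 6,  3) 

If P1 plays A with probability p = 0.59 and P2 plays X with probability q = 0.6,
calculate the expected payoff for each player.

E[P1] = 5.164, E[P2] = 3.128

Work:
E[P1] = p·q·π₁(A,X) + p·(1-q)·π₁(A,Y) + (1-p)·q·π₁(B,X) + (1-p)·(1-q)·π₁(B,Y)
= 0.59·0.6·7 + 0.59·0.4·2 + 0.41·0.6·5 + 0.41·0.4·6
= 5.164

E[P2] = 3.128 (similar calculation)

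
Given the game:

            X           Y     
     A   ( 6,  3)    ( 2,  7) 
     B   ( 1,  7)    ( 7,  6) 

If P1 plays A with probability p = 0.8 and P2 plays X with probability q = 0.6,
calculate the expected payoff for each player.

E[P1] = 4.2, E[P2] = 5.0

Work:
E[P1] = p·q·π₁(A,X) + p·(1-q)·π₁(A,Y) + (1-p)·q·π₁(B,X) + (1-p)·(1-q)·π₁(B,Y)
= 0.8·0.6·6 + 0.8·0.4·2 + 0.2·0.6·1 + 0.2·0.4·7
= 4.2

E[P2] = 5.0 (similar calculation)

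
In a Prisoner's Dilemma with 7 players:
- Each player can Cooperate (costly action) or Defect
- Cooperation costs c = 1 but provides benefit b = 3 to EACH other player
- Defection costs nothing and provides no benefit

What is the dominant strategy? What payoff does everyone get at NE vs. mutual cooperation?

Dominant: Defect; NE payoff = 0; Coop payoff = 17

Work:
Defect dominates (saves cost c = 1, benefit to others is external)
NE: All defect → everyone gets 0
If all cooperate: each receives (6)×3 - 1 = 17
Social dilemma: 17 > 0 but NE gives 0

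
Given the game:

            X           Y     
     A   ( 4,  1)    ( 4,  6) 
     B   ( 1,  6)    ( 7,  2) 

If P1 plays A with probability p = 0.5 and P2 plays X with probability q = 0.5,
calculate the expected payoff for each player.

E[P1] = 4.0, E[P2] = 3.75

Work:
E[P1] = p·q·π₁(A,X) + p·(1-q)·π₁(A,Y) + (1-p)·q·π₁(B,X) + (1-p)·(1-q)·π₁(B,Y)
= 0.5·0.5·4 + 0.5·0.5·4 + 0.5·0.5·1 + 0.5·0.5·7
= 4.0

E[P2] = 3.75 (similar calculation)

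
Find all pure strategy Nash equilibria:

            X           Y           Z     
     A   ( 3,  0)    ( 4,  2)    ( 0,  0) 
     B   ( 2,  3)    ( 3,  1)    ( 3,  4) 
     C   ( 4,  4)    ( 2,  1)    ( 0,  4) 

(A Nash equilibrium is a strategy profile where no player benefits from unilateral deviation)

Nash equilibrium: (A, Y), (B, Z), (C, X)

Work:
Best responses:
  P1 vs X: payoffs [3, 2, 4] → best response C (payoff 4)
  P1 vs Y: payoffs [4, 3, 2] → best response A (payoff 4)
  P1 vs Z: payoffs [0, 3, 0] → best response B (payoff 3)
  P2 vs A: payoffs [0, 2, 0] → best response Y (payoff 2)
  P2 vs B: payoffs [3, 1, 4] → best response Z (payoff 4)
  P2 vs C: payoffs [4, 1, 4] → best response X/Z (payoff 4)
Mutual best responses: (A,Y), (B,Z), (C,X) → Nash equilibria.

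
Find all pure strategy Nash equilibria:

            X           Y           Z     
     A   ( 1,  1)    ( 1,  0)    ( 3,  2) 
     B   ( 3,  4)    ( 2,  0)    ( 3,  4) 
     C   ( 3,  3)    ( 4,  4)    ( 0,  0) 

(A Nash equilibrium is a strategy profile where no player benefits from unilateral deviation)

Nash equilibrium: (A, Z), (B, X), (B, Z), (C, Y)

Work:
Best responses:
  P1 vs X: payoffs [1, 3, 3] → best response B/C (payoff 3)
  P1 vs Y: payoffs [1, 2, 4] → best response C (payoff 4)
  P1 vs Z: payoffs [3, 3, 0] → best response A/B (payoff 3)
  P2 vs A: payoffs [1, 0, 2] → best response Z (payoff 2)
  P2 vs B: payoffs [4, 0, 4] → best response X/Z (payoff 4)
  P2 vs C: payoffs [3, 4, 0] → best response Y (payoff 4)
Mutual best responses: (A,Z), (B,X), (B,Z), (C,Y) → Nash equilibria.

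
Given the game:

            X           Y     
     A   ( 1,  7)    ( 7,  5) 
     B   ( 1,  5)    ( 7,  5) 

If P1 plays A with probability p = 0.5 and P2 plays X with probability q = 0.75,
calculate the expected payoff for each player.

E[P1] = 2.5, E[P2] = 5.75

Work:
E[P1] = p·q·π₁(A,X) + p·(1-q)·π₁(A,Y) + (1-p)·q·π₁(B,X) + (1-p)·(1-q)·π₁(B,Y)
= 0.5·0.75·1 + 0.5·0.25·7 + 0.5·0.75·1 + 0.5·0.25·7
= 2.5

E[P2] = 5.75 (similar calculation)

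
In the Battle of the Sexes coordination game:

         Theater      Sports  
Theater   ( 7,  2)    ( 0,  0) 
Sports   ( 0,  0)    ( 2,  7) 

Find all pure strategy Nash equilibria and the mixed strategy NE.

Pure NE: (Theater, Theater) and (Sports, Sports); Mixed NE: p = 0.7778, q = 0.2222

Work:
Check pure NE:
(Theater, Theater): (7, 2) - no unilateral deviation beneficial
(Sports, Sports): (2, 7) - no unilateral deviation beneficial
Mixed NE: P1 plays Theater with p = 0.7778, P2 plays Theater with q = 0.2222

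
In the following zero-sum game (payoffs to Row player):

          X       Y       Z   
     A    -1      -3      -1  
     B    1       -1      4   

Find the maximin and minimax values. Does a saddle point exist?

Maximin = -1, Minimax = -1, Saddle: True

Work:
Row minimums: [-3, -1] → maximin = -1
Column maximums: [1, -1, 4] → minimax = -1
Saddle point exists! Game value = -1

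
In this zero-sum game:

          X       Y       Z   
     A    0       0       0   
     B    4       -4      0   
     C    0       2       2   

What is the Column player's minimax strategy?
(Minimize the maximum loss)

Column should play Y or Z (all achieve the minimum), value = 2

Work:
Column player minimizes Row's maximum payoff:
Column X: max payoff to Row = 4
Column Y: max payoff to Row = 2
Column Z: max payoff to Row = 2
Minimum is 2, achieved by columns Y, Z (tied).
Each of Y or Z is a minimax strategy.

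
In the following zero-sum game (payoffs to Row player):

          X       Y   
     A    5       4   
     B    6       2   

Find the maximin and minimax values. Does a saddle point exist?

Maximin = 4, Minimax = 4, Saddle: True

Work:
Row minimums: [4, 2] → maximin = 4
Column maximums: [6, 4] → minimax = 4
Saddle point exists! Game value = 4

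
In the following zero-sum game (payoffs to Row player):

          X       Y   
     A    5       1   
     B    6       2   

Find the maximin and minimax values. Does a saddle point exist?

Maximin = 2, Minimax = 2, Saddle: True

Work:
Row minimums: [1, 2] → maximin = 2
Column maximums: [6, 2] → minimax = 2
Saddle point exists! Game value = 2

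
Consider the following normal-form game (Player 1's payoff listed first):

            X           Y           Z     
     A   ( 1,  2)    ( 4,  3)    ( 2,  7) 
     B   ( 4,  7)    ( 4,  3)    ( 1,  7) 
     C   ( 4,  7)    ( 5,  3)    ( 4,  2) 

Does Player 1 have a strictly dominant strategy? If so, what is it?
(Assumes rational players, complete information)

No strictly dominant strategy exists for Player 1

Work:
A strategy strictly dominates another if it gives a strictly higher payoff against every opponent action. Compare each pair of P1's strategies column-by-column:
  A vs B: [1 vs 4, 4 vs 4, 2 vs 1] → A does not strictly dominate B (column X: 1 ≤ 4)
  A vs C: [1 vs 4, 4 vs 5, 2 vs 4] → A does not strictly dominate C (column X: 1 ≤ 4)
  B vs A: [4 vs 1, 4 vs 4, 1 vs 2] → B does not strictly dominate A (column Y: 4 ≤ 4)
  B vs C: [4 vs 4, 4 vs 5, 1 vs 4] → B does not strictly dominate C (column X: 4 ≤ 4)
  C vs A: [4 vs 1, 5 vs 4, 4 vs 2] → C strictly dominates A
  C vs B: [4 vs 4, 5 vs 4, 4 vs 1] → C does not strictly dominate B (column X: 4 ≤ 4)
No single strategy strictly dominates all others → no strictly dominant strategy.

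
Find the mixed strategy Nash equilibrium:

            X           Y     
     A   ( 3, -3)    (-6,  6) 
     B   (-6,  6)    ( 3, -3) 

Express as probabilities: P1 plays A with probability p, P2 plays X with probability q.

p = 0.5, q = 0.5

Work:
Find probabilities that make opponent indifferent:
P2 chooses q to make P1 indifferent between A and B
P1 chooses p to make P2 indifferent between X and Y
Mixed NE: P1 plays (A: 0.5, B: 0.5), P2 plays (X: 0.5, Y: 0.5)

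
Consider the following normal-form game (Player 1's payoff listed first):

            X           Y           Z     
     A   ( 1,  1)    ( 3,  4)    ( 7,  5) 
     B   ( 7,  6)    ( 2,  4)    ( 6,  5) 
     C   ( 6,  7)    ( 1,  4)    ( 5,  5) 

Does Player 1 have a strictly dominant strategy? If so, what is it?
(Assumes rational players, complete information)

No strictly dominant strategy exists for Player 1

Work:
A strategy strictly dominates another if it gives a strictly higher payoff against every opponent action. Compare each pair of P1's strategies column-by-column:
  A vs B: [1 vs 7, 3 vs 2, 7 vs 6] → A does not strictly dominate B (column X: 1 ≤ 7)
  A vs C: [1 vs 6, 3 vs 1, 7 vs 5] → A does not strictly dominate C (column X: 1 ≤ 6)
  B vs A: [7 vs 1, 2 vs 3, 6 vs 7] → B does not strictly dominate A (column Y: 2 ≤ 3)
  B vs C: [7 vs 6, 2 vs 1, 6 vs 5] → B strictly dominates C
  C vs A: [6 vs 1, 1 vs 3, 5 vs 7] → C does not strictly dominate A (column Y: 1 ≤ 3)
  C vs B: [6 vs 7, 1 vs 2, 5 vs 6] → C does not strictly dominate B (column X: 6 ≤ 7)
No single strategy strictly dominates all others → no strictly dominant strategy.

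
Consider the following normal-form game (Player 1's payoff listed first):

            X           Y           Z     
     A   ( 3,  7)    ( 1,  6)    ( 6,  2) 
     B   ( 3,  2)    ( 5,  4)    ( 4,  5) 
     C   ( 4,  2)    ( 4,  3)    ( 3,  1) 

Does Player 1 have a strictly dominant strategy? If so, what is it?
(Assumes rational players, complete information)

No strictly dominant strategy exists for Player 1

Work:
A strategy strictly dominates another if it gives a strictly higher payoff against every opponent action. Compare each pair of P1's strategies column-by-column:
  A vs B: [3 vs 3, 1 vs 5, 6 vs 4] → A does not strictly dominate B (column X: 3 ≤ 3)
  A vs C: [3 vs 4, 1 vs 4, 6 vs 3] → A does not strictly dominate C (column X: 3 ≤ 4)
  B vs A: [3 vs 3, 5 vs 1, 4 vs 6] → B does not strictly dominate A (column X: 3 ≤ 3)
  B vs C: [3 vs 4, 5 vs 4, 4 vs 3] → B does not strictly dominate C (column X: 3 ≤ 4)
  C vs A: [4 vs 3, 4 vs 1, 3 vs 6] → C does not strictly dominate A (column Z: 3 ≤ 6)
  C vs B: [4 vs 3, 4 vs 5, 3 vs 4] → C does not strictly dominate B (column Y: 4 ≤ 5)
No single strategy strictly dominates all others → no strictly dominant strategy.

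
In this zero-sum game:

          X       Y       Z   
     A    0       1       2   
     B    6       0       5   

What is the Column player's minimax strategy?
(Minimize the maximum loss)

Column should play Y, value = 1

Work:
Column player minimizes Row's maximum payoff:
Column X: max payoff to Row = 6
Column Y: max payoff to Row = 1
Column Z: max payoff to Row = 5
Minimum is 1, achieved by column Y.
Minimax strategy: Y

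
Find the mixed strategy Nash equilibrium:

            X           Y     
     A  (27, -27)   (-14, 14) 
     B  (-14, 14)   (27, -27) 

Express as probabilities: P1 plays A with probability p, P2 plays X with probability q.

p = 0.5, q = 0.5

Work:
Find probabilities that make opponent indifferent:
P2 chooses q to make P1 indifferent between A and B
P1 chooses p to make P2 indifferent between X and Y
Mixed NE: P1 plays (A: 0.5, B: 0.5), P2 plays (X: 0.5, Y: 0.5)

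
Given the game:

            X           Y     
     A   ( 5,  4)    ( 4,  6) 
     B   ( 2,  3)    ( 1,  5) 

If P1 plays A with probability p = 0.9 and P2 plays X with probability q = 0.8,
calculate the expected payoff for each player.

E[P1] = 4.5, E[P2] = 4.3

Work:
E[P1] = p·q·π₁(A,X) + p·(1-q)·π₁(A,Y) + (1-p)·q·π₁(B,X) + (1-p)·(1-q)·π₁(B,Y)
= 0.9·0.8·5 + 0.9·0.2·4 + 0.1·0.8·2 + 0.1·0.2·1
= 4.5

E[P2] = 4.3 (similar calculation)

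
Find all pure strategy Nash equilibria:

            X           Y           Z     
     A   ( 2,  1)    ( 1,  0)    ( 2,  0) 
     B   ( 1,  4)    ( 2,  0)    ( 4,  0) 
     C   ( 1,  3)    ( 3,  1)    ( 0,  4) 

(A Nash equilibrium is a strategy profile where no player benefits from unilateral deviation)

Nash equilibrium: (A, X)

Work:
Best responses:
  P1 vs X: payoffs [2, 1, 1] → best response A (payoff 2)
  P1 vs Y: payoffs [1, 2, 3] → best response C (payoff 3)
  P1 vs Z: payoffs [2, 4, 0] → best response B (payoff 4)
  P2 vs A: payoffs [1, 0, 0] → best response X (payoff 1)
  P2 vs B: payoffs [4, 0, 0] → best response X (payoff 4)
  P2 vs C: payoffs [3, 1, 4] → best response Z (payoff 4)
Mutual best responses: (A,X) → Nash equilibria.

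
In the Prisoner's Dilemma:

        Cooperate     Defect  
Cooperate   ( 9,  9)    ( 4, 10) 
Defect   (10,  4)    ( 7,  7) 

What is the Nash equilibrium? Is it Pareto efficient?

(Defect, Defect) is NE; not Pareto efficient

Work:
Defect dominates Cooperate for both players:
If P2 cooperates: Defect (10) > Cooperate (9)
If P2 defects: Defect (7) > Cooperate (4)
NE: (Defect, Defect) with payoff (7, 7)
But (Cooperate, Cooperate) = (9, 9) Pareto dominates (7, 7)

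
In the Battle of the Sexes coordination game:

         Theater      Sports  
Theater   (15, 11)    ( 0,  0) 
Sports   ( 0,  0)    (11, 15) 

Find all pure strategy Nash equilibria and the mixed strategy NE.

Pure NE: (Theater, Theater) and (Sports, Sports); Mixed NE: p = 0.5769, q = 0.4231

Work:
Check pure NE:
(Theater, Theater): (15, 11) - no unilateral deviation beneficial
(Sports, Sports): (11, 15) - no unilateral deviation beneficial
Mixed NE: P1 plays Theater with p = 0.5769, P2 plays Theater with q = 0.4231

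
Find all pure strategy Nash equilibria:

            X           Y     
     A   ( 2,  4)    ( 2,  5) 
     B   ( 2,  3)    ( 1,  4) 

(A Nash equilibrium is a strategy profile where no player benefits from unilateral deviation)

Nash equilibrium: (A, Y)

Work:
Best responses:
  P1 vs X: payoffs [2, 2] → best response A/B (payoff 2)
  P1 vs Y: payoffs [2, 1] → best response A (payoff 2)
  P2 vs A: payoffs [4, 5] → best response Y (payoff 5)
  P2 vs B: payoffs [3, 4] → best response Y (payoff 4)
Mutual best responses: (A,Y) → Nash equilibria.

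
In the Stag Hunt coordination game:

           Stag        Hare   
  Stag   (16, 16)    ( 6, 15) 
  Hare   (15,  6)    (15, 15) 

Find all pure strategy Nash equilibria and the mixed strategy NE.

Pure NE: (Stag, Stag) and (Hare, Hare); Mixed NE: p = 0.9, q = 0.9

Work:
Check pure NE:
(Stag, Stag): (16, 16) - no unilateral deviation beneficial
(Hare, Hare): (15, 15) - no unilateral deviation beneficial
Mixed NE: P1 plays Stag with p = 0.9, P2 plays Stag with q = 0.9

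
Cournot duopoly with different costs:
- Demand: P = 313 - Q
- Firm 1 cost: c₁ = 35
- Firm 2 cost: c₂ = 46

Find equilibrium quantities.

q₁* = 96.33, q₂* = 85.33

Work:
Reaction: q₁ = (313 - 35 - q₂)/2
Reaction: q₂ = (313 - 46 - q₁)/2
Solve simultaneously:
q₁* = (313 - 2×35 + 46)/3 = 96.33
q₂* = (313 - 2×46 + 35)/3 = 85.33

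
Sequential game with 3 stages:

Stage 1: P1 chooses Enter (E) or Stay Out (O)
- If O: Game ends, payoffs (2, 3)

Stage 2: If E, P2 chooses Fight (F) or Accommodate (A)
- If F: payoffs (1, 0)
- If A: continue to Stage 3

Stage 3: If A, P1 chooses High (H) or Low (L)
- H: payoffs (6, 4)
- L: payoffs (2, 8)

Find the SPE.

SPE: (E, A, H); Outcome (6, 4)

Work:
Stage 3: P1 chooses H (6 vs 2)
Stage 2: P2: F->0, A->4 (anticipating H). Choose A
Stage 1: P1: O->2, E->6 (anticipating A, H). Choose E
SPE path: E -> A -> H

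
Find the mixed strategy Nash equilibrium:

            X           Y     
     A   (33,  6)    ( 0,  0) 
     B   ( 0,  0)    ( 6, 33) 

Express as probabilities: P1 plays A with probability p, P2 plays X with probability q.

p = 0.8462, q = 0.1538

Work:
Find probabilities that make opponent indifferent:
P2 chooses q to make P1 indifferent between A and B
P1 chooses p to make P2 indifferent between X and Y
Mixed NE: P1 plays (A: 0.8462, B: 0.1538), P2 plays (X: 0.1538, Y: 0.8462)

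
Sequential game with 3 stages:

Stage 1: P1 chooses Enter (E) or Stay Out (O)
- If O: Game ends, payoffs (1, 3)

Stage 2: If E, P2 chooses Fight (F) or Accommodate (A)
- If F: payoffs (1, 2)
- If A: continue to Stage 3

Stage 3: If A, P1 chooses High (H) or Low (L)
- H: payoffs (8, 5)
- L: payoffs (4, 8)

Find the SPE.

SPE: (E, A, H); Outcome (8, 5)

Work:
Stage 3: P1 chooses H (8 vs 4)
Stage 2: P2: F->2, A->5 (anticipating H). Choose A
Stage 1: P1: O->1, E->8 (anticipating A, H). Choose E
SPE path: E -> A -> H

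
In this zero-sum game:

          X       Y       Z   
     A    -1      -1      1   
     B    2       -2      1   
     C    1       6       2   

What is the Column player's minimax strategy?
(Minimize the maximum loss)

Column should play X or Z (all achieve the minimum), value = 2

Work:
Column player minimizes Row's maximum payoff:
Column X: max payoff to Row = 2
Column Y: max payoff to Row = 6
Column Z: max payoff to Row = 2
Minimum is 2, achieved by columns X, Z (tied).
Each of X or Z is a minimax strategy.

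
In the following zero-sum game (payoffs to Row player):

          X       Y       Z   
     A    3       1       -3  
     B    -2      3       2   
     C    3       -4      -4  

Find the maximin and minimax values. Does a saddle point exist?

Maximin = -2, Minimax = 2, Saddle: False

Work:
Row minimums: [-3, -2, -4] → maximin = -2
Column maximums: [3, 3, 2] → minimax = 2
No saddle point (maximin ≠ minimax). Mixed strategy needed.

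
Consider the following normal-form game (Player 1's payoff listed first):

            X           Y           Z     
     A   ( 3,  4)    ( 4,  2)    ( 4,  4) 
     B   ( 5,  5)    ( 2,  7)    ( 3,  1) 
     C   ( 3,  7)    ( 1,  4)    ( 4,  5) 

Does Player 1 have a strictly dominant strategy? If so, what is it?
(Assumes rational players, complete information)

No strictly dominant strategy exists for Player 1

Work:
A strategy strictly dominates another if it gives a strictly higher payoff against every opponent action. Compare each pair of P1's strategies column-by-column:
  A vs B: [3 vs 5, 4 vs 2, 4 vs 3] → A does not strictly dominate B (column X: 3 ≤ 5)
  A vs C: [3 vs 3, 4 vs 1, 4 vs 4] → A does not strictly dominate C (column X: 3 ≤ 3)
  B vs A: [5 vs 3, 2 vs 4, 3 vs 4] → B does not strictly dominate A (column Y: 2 ≤ 4)
  B vs C: [5 vs 3, 2 vs 1, 3 vs 4] → B does not strictly dominate C (column Z: 3 ≤ 4)
  C vs A: [3 vs 3, 1 vs 4, 4 vs 4] → C does not strictly dominate A (column X: 3 ≤ 3)
  C vs B: [3 vs 5, 1 vs 2, 4 vs 3] → C does not strictly dominate B (column X: 3 ≤ 5)
No single strategy strictly dominates all others → no strictly dominant strategy.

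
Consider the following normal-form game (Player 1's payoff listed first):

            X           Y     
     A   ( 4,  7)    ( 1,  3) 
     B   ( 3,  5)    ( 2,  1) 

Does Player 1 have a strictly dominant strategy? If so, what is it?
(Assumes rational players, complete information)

No strictly dominant strategy exists for Player 1

Work:
A strategy strictly dominates another if it gives a strictly higher payoff against every opponent action. Compare each pair of P1's strategies column-by-column:
  A vs B: [4 vs 3, 1 vs 2] → A does not strictly dominate B (column Y: 1 ≤ 2)
  B vs A: [3 vs 4, 2 vs 1] → B does not strictly dominate A (column X: 3 ≤ 4)
No single strategy strictly dominates all others → no strictly dominant strategy.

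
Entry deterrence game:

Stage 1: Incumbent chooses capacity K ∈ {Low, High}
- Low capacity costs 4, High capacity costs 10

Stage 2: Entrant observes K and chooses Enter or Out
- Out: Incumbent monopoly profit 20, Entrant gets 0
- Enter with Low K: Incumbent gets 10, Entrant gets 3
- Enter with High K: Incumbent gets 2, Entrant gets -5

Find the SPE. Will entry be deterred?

SPE: (High, Enter|Low, Out|High); Entry deterred. Incumbent net profit = 10

Work:
After Low K: Entrant enters (3 > 0)
After High K: Entrant stays out (-5 < 0)
Incumbent: Low → 10−4=6, High → 20−10=10
Incumbent chooses High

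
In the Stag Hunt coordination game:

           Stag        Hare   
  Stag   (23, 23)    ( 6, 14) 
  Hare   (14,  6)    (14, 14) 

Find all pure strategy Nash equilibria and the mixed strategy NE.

Pure NE: (Stag, Stag) and (Hare, Hare); Mixed NE: p = 0.4706, q = 0.4706

Work:
Check pure NE:
(Stag, Stag): (23, 23) - no unilateral deviation beneficial
(Hare, Hare): (14, 14) - no unilateral deviation beneficial
Mixed NE: P1 plays Stag with p = 0.4706, P2 plays Stag with q = 0.4706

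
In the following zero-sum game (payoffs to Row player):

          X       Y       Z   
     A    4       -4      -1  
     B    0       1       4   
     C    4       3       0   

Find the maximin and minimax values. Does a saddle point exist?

Maximin = 0, Minimax = 3, Saddle: False

Work:
Row minimums: [-4, 0, 0] → maximin = 0
Column maximums: [4, 3, 4] → minimax = 3
No saddle point (maximin ≠ minimax). Mixed strategy needed.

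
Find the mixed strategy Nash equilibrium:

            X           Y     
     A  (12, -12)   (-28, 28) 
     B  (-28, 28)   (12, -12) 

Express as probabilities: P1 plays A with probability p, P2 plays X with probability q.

p = 0.5, q = 0.5

Work:
Find probabilities that make opponent indifferent:
P2 chooses q to make P1 indifferent between A and B
P1 chooses p to make P2 indifferent between X and Y
Mixed NE: P1 plays (A: 0.5, B: 0.5), P2 plays (X: 0.5, Y: 0.5)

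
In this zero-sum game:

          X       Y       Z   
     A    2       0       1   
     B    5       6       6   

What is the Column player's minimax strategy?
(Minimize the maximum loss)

Column should play X, value = 5

Work:
Column player minimizes Row's maximum payoff:
Column X: max payoff to Row = 5
Column Y: max payoff to Row = 6
Column Z: max payoff to Row = 6
Minimum is 5, achieved by column X.
Minimax strategy: X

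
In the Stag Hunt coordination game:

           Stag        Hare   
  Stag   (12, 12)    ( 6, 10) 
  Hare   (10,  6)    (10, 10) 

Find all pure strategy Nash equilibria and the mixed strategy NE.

Pure NE: (Stag, Stag) and (Hare, Hare); Mixed NE: p = 0.6667, q = 0.6667

Work:
Check pure NE:
(Stag, Stag): (12, 12) - no unilateral deviation beneficial
(Hare, Hare): (10, 10) - no unilateral deviation beneficial
Mixed NE: P1 plays Stag with p = 0.6667, P2 plays Stag with q = 0.6667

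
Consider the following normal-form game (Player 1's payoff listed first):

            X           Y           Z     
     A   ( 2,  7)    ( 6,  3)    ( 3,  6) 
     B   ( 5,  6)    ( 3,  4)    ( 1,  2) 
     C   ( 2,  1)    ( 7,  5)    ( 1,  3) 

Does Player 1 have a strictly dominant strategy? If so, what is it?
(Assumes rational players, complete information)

No strictly dominant strategy exists for Player 1

Work:
A strategy strictly dominates another if it gives a strictly higher payoff against every opponent action. Compare each pair of P1's strategies column-by-column:
  A vs B: [2 vs 5, 6 vs 3, 3 vs 1] → A does not strictly dominate B (column X: 2 ≤ 5)
  A vs C: [2 vs 2, 6 vs 7, 3 vs 1] → A does not strictly dominate C (column X: 2 ≤ 2)
  B vs A: [5 vs 2, 3 vs 6, 1 vs 3] → B does not strictly dominate A (column Y: 3 ≤ 6)
  B vs C: [5 vs 2, 3 vs 7, 1 vs 1] → B does not strictly dominate C (column Y: 3 ≤ 7)
  C vs A: [2 vs 2, 7 vs 6, 1 vs 3] → C does not strictly dominate A (column X: 2 ≤ 2)
  C vs B: [2 vs 5, 7 vs 3, 1 vs 1] → C does not strictly dominate B (column X: 2 ≤ 5)
No single strategy strictly dominates all others → no strictly dominant strategy.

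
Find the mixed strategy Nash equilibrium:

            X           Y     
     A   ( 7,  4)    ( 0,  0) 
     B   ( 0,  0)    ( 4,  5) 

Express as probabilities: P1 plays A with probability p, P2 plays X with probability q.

p = 0.5556, q = 0.3636

Work:
Find probabilities that make opponent indifferent:
P2 chooses q to make P1 indifferent between A and B
P1 chooses p to make P2 indifferent between X and Y
Mixed NE: P1 plays (A: 0.5556, B: 0.4444), P2 plays (X: 0.3636, Y: 0.6364)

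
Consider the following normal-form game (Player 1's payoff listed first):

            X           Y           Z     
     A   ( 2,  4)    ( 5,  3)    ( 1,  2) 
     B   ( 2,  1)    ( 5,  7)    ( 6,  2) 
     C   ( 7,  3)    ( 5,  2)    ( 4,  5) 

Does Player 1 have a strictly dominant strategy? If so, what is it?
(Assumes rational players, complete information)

No strictly dominant strategy exists for Player 1

Work:
A strategy strictly dominates another if it gives a strictly higher payoff against every opponent action. Compare each pair of P1's strategies column-by-column:
  A vs B: [2 vs 2, 5 vs 5, 1 vs 6] → A does not strictly dominate B (column X: 2 ≤ 2)
  A vs C: [2 vs 7, 5 vs 5, 1 vs 4] → A does not strictly dominate C (column X: 2 ≤ 7)
  B vs A: [2 vs 2, 5 vs 5, 6 vs 1] → B does not strictly dominate A (column X: 2 ≤ 2)
  B vs C: [2 vs 7, 5 vs 5, 6 vs 4] → B does not strictly dominate C (column X: 2 ≤ 7)
  C vs A: [7 vs 2, 5 vs 5, 4 vs 1] → C does not strictly dominate A (column Y: 5 ≤ 5)
  C vs B: [7 vs 2, 5 vs 5, 4 vs 6] → C does not strictly dominate B (column Y: 5 ≤ 5)
No single strategy strictly dominates all others → no strictly dominant strategy.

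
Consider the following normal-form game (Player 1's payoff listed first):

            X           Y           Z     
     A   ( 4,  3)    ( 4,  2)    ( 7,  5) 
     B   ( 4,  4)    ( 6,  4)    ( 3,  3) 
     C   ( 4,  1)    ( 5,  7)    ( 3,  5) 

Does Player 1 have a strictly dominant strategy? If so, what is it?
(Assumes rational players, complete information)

No strictly dominant strategy exists for Player 1

Work:
A strategy strictly dominates another if it gives a strictly higher payoff against every opponent action. Compare each pair of P1's strategies column-by-column:
  A vs B: [4 vs 4, 4 vs 6, 7 vs 3] → A does not strictly dominate B (column X: 4 ≤ 4)
  A vs C: [4 vs 4, 4 vs 5, 7 vs 3] → A does not strictly dominate C (column X: 4 ≤ 4)
  B vs A: [4 vs 4, 6 vs 4, 3 vs 7] → B does not strictly dominate A (column X: 4 ≤ 4)
  B vs C: [4 vs 4, 6 vs 5, 3 vs 3] → B does not strictly dominate C (column X: 4 ≤ 4)
  C vs A: [4 vs 4, 5 vs 4, 3 vs 7] → C does not strictly dominate A (column X: 4 ≤ 4)
  C vs B: [4 vs 4, 5 vs 6, 3 vs 3] → C does not strictly dominate B (column X: 4 ≤ 4)
No single strategy strictly dominates all others → no strictly dominant strategy.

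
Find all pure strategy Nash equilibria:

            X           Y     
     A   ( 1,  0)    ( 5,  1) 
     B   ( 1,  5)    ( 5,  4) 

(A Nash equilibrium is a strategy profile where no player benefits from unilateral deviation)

Nash equilibrium: (A, Y), (B, X)

Work:
Best responses:
  P1 vs X: payoffs [1, 1] → best response A/B (payoff 1)
  P1 vs Y: payoffs [5, 5] → best response A/B (payoff 5)
  P2 vs A: payoffs [0, 1] → best response Y (payoff 1)
  P2 vs B: payoffs [5, 4] → best response X (payoff 5)
Mutual best responses: (A,Y), (B,X) → Nash equilibria.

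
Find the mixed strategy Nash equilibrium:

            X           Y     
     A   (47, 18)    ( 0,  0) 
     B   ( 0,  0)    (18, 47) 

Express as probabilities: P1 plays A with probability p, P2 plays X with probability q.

p = 0.7231, q = 0.2769

Work:
Find probabilities that make opponent indifferent:
P2 chooses q to make P1 indifferent between A and B
P1 chooses p to make P2 indifferent between X and Y
Mixed NE: P1 plays (A: 0.7231, B: 0.2769), P2 plays (X: 0.2769, Y: 0.7231)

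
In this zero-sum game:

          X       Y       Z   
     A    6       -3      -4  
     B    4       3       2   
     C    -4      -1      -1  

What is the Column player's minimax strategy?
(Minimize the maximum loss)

Column should play Z, value = 2

Work:
Column player minimizes Row's maximum payoff:
Column X: max payoff to Row = 6
Column Y: max payoff to Row = 3
Column Z: max payoff to Row = 2
Minimum is 2, achieved by column Z.
Minimax strategy: Z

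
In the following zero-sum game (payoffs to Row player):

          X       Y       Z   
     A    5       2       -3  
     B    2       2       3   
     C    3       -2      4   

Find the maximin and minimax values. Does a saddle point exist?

Maximin = 2, Minimax = 2, Saddle: True

Work:
Row minimums: [-3, 2, -2] → maximin = 2
Column maximums: [5, 2, 4] → minimax = 2
Saddle point exists! Game value = 2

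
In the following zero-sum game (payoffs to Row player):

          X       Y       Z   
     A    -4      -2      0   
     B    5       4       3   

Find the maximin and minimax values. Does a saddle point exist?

Maximin = 3, Minimax = 3, Saddle: True

Work:
Row minimums: [-4, 3] → maximin = 3
Column maximums: [5, 4, 3] → minimax = 3
Saddle point exists! Game value = 3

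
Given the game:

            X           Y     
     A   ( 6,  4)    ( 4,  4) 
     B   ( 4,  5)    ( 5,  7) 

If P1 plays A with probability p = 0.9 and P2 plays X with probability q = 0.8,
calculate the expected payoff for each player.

E[P1] = 5.46, E[P2] = 4.14

Work:
E[P1] = p·q·π₁(A,X) + p·(1-q)·π₁(A,Y) + (1-p)·q·π₁(B,X) + (1-p)·(1-q)·π₁(B,Y)
= 0.9·0.8·6 + 0.9·0.2·4 + 0.1·0.8·4 + 0.1·0.2·5
= 5.46

E[P2] = 4.14 (similar calculation)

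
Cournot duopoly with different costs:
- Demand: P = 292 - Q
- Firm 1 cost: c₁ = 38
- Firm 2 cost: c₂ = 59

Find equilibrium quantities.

q₁* = 91.67, q₂* = 70.67

Work:
Reaction: q₁ = (292 - 38 - q₂)/2
Reaction: q₂ = (292 - 59 - q₁)/2
Solve simultaneously:
q₁* = (292 - 2×38 + 59)/3 = 91.67
q₂* = (292 - 2×59 + 38)/3 = 70.67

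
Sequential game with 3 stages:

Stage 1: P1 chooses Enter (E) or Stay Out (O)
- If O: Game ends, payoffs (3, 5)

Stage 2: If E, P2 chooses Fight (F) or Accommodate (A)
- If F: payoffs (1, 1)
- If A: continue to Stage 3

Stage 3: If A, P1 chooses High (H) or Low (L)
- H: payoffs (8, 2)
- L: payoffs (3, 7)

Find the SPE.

SPE: (E, A, H); Outcome (8, 2)

Work:
Stage 3: P1 chooses H (8 vs 3)
Stage 2: P2: F->1, A->2 (anticipating H). Choose A
Stage 1: P1: O->3, E->8 (anticipating A, H). Choose E
SPE path: E -> A -> H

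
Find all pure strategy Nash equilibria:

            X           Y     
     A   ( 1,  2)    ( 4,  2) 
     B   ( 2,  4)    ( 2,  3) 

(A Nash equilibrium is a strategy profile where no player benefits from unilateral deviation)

Nash equilibrium: (A, Y), (B, X)

Work:
Best responses:
  P1 vs X: payoffs [1, 2] → best response B (payoff 2)
  P1 vs Y: payoffs [4, 2] → best response A (payoff 4)
  P2 vs A: payoffs [2, 2] → best response X/Y (payoff 2)
  P2 vs B: payoffs [4, 3] → best response X (payoff 4)
Mutual best responses: (A,Y), (B,X) → Nash equilibria.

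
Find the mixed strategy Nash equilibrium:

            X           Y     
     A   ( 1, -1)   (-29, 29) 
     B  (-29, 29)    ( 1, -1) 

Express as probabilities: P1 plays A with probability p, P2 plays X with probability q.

p = 0.5, q = 0.5

Work:
Find probabilities that make opponent indifferent:
P2 chooses q to make P1 indifferent between A and B
P1 chooses p to make P2 indifferent between X and Y
Mixed NE: P1 plays (A: 0.5, B: 0.5), P2 plays (X: 0.5, Y: 0.5)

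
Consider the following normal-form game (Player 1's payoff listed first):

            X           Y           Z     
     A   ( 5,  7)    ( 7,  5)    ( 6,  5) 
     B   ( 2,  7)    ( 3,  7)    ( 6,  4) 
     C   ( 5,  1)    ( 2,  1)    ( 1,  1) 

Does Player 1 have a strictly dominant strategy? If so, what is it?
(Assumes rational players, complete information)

No strictly dominant strategy exists for Player 1

Work:
A strategy strictly dominates another if it gives a strictly higher payoff against every opponent action. Compare each pair of P1's strategies column-by-column:
  A vs B: [5 vs 2, 7 vs 3, 6 vs 6] → A does not strictly dominate B (column Z: 6 ≤ 6)
  A vs C: [5 vs 5, 7 vs 2, 6 vs 1] → A does not strictly dominate C (column X: 5 ≤ 5)
  B vs A: [2 vs 5, 3 vs 7, 6 vs 6] → B does not strictly dominate A (column X: 2 ≤ 5)
  B vs C: [2 vs 5, 3 vs 2, 6 vs 1] → B does not strictly dominate C (column X: 2 ≤ 5)
  C vs A: [5 vs 5, 2 vs 7, 1 vs 6] → C does not strictly dominate A (column X: 5 ≤ 5)
  C vs B: [5 vs 2, 2 vs 3, 1 vs 6] → C does not strictly dominate B (column Y: 2 ≤ 3)
No single strategy strictly dominates all others → no strictly dominant strategy.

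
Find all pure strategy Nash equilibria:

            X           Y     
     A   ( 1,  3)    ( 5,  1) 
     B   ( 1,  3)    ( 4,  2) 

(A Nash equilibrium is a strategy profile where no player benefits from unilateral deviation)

Nash equilibrium: (A, X), (B, X)

Work:
Best responses:
  P1 vs X: payoffs [1, 1] → best response A/B (payoff 1)
  P1 vs Y: payoffs [5, 4] → best response A (payoff 5)
  P2 vs A: payoffs [3, 1] → best response X (payoff 3)
  P2 vs B: payoffs [3, 2] → best response X (payoff 3)
Mutual best responses: (A,X), (B,X) → Nash equilibria.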